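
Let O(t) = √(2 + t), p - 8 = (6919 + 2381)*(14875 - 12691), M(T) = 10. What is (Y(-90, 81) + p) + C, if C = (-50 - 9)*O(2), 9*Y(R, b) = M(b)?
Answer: 182799820/9 ≈ 2.0311e+7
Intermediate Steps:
Y(R, b) = 10/9 (Y(R, b) = (⅑)*10 = 10/9)
p = 20311208 (p = 8 + (6919 + 2381)*(14875 - 12691) = 8 + 9300*2184 = 8 + 20311200 = 20311208)
C = -118 (C = (-50 - 9)*√(2 + 2) = -59*√4 = -59*2 = -118)
(Y(-90, 81) + p) + C = (10/9 + 20311208) - 118 = 182800882/9 - 118 = 182799820/9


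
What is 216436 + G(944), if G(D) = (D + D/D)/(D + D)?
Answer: 408632113/1888 ≈ 2.1644e+5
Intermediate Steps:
G(D) = (1 + D)/(2*D) (G(D) = (D + 1)/((2*D)) = (1 + D)*(1/(2*D)) = (1 + D)/(2*D))
216436 + G(944) = 216436 + (½)*(1 + 944)/944 = 216436 + (½)*(1/944)*945 = 216436 + 945/1888 = 408632113/1888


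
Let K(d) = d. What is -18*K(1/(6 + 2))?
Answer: -9/4 ≈ -2.2500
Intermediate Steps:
-18*K(1/(6 + 2)) = -18/(6 + 2) = -18/8 = -18*⅛ = -9/4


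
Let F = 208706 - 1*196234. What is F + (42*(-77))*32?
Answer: -91016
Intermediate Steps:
F = 12472 (F = 208706 - 196234 = 12472)
F + (42*(-77))*32 = 12472 + (42*(-77))*32 = 12472 - 3234*32 = 12472 - 103488 = -91016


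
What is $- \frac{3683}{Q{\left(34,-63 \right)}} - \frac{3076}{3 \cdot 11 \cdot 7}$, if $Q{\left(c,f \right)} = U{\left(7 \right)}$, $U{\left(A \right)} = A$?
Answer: $- \frac{124615}{231} \approx -539.46$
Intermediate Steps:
$Q{\left(c,f \right)} = 7$
$- \frac{3683}{Q{\left(34,-63 \right)}} - \frac{3076}{3 \cdot 11 \cdot 7} = - \frac{3683}{7} - \frac{3076}{3 \cdot 11 \cdot 7} = \left(-3683\right) \frac{1}{7} - \frac{3076}{33 \cdot 7} = - \frac{3683}{7} - \frac{3076}{231} = - \frac{124615}{231}$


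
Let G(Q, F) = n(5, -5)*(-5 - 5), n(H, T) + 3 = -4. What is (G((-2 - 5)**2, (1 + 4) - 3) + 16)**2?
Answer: 7396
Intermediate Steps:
n(H, T) = -7 (n(H, T) = -3 - 4 = -7)
G(Q, F) = 70 (G(Q, F) = -7*(-5 - 5) = -7*(-10) = 70)
(G((-2 - 5)**2, (1 + 4) - 3) + 16)**2 = (70 + 16)**2 = 86**2 = 7396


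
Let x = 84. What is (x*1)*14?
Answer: 1176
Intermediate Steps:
(x*1)*14 = (84*1)*14 = 84*14 = 1176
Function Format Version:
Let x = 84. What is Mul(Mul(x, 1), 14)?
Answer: 1176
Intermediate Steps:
Mul(Mul(x, 1), 14) = Mul(Mul(84, 1), 14) = Mul(84, 14) = 1176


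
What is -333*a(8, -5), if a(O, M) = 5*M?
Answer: 8325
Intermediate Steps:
-333*a(8, -5) = -1665*(-5) = -333*(-25) = 8325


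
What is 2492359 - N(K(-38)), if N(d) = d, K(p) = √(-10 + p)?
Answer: 2492359 - 4*I*√3 ≈ 2.4924e+6 - 6.9282*I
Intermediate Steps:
2492359 - N(K(-38)) = 2492359 - √(-10 - 38) = 2492359 - √(-48) = 2492359 - 4*I*√3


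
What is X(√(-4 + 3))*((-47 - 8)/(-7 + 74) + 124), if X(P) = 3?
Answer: 24759/67 ≈ 369.54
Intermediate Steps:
X(√(-4 + 3))*((-47 - 8)/(-7 + 74) + 124) = 3*((-47 - 8)/(-7 + 74) + 124) = 3*(-55/67 + 124) = 3*(8253/67) = 24759/67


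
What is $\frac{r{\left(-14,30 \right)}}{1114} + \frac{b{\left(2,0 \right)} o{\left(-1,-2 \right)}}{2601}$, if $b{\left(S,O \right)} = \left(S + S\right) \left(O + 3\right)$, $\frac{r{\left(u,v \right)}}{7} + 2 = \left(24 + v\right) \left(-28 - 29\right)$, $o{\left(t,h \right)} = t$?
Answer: $- \frac{9348488}{482919} \approx -19.358$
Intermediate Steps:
$r{\left(u,v \right)} = -9590 - 399 v$ ($r{\left(u,v \right)} = -14 + 7 \left(24 + v\right) \left(-28 - 29\right) = -14 + 7 \left(24 + v\right) \left(-57\right) = -14 + 7 \left(-1368 - 57 v\right) = -14 - \left(9576 + 399 v\right) = -9590 - 399 v$)
$b{\left(S,O \right)} = 2 S \left(3 + O\right)$
$\frac{r{\left(-14,30 \right)}}{1114} + \frac{b{\left(2,0 \right)} o{\left(-1,-2 \right)}}{2601} = \frac{-9590 - 11970}{1114} + \frac{2 \cdot 2 \left(3 + 0\right) \left(-1\right)}{2601} = \left(-9590 - 11970\right) \frac{1}{1114} + 2 \cdot 2 \cdot 3 \left(-1\right) \frac{1}{2601} = \left(-21560\right) \frac{1}{1114} + 12 \left(-1\right) \frac{1}{2601} = - \frac{10780}{557} - \frac{4}{867} = - \frac{9348488}{482919}$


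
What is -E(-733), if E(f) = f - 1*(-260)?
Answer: 473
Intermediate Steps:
E(f) = 260 + f (E(f) = f + 260 = 260 + f)
-E(-733) = -(260 - 733) = -1*(-473) = 473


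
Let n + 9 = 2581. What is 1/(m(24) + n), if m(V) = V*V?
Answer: 1/3148 ≈ 0.00031766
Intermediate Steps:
n = 2572 (n = -9 + 2581 = 2572)
m(V) = V**2
1/(m(24) + n) = 1/(24**2 + 2572) = 1/(576 + 2572) = 1/3148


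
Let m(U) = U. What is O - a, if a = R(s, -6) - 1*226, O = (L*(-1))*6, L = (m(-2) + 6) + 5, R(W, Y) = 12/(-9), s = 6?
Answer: 520/3 ≈ 173.33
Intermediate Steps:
R(W, Y) = -4/3 (R(W, Y) = 12*(-⅑) = -4/3)
L = 9 (L = (-2 + 6) + 5 = 4 + 5 = 9)
O = -54 (O = (9*(-1))*6 = -9*6 = -54)
a = -682/3 (a = -4/3 - 1*226 = -4/3 - 226 = -682/3 ≈ -227.33)
O - a = -54 - 1*(-682/3) = -54 + 682/3 = 520/3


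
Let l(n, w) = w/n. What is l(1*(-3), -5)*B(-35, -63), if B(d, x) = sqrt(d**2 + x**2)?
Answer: 35*sqrt(106)/3 ≈ 120.12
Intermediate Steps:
l(1*(-3), -5)*B(-35, -63) = (-5/(1*(-3)))*sqrt((-35)**2 + (-63)**2) = (-5/(-3))*sqrt(1225 + 3969) = (-5*(-1/3))*sqrt(5194) = 5*(7*sqrt(106))/3 = 35*sqrt(106)/3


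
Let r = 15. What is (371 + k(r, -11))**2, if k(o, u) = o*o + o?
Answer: 373321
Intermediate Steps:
k(o, u) = o + o**2 (k(o, u) = o**2 + o = o + o**2)
(371 + k(r, -11))**2 = (371 + 15*(1 + 15))**2 = (371 + 15*16)**2 = (371 + 240)**2 = 611**2 = 373321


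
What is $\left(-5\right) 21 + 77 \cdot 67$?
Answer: $5054$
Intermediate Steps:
$\left(-5\right) 21 + 77 \cdot 67 = -105 + 5159 = 5054$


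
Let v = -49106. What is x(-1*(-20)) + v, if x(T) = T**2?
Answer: -48706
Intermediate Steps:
x(-1*(-20)) + v = (-1*(-20))**2 - 49106 = 20**2 - 49106 = 400 - 49106 = -48706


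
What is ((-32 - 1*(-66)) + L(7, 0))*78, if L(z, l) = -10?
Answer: 1872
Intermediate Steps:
((-32 - 1*(-66)) + L(7, 0))*78 = ((-32 - 1*(-66)) - 10)*78 = ((-32 + 66) - 10)*78 = (34 - 10)*78 = 24*78 = 1872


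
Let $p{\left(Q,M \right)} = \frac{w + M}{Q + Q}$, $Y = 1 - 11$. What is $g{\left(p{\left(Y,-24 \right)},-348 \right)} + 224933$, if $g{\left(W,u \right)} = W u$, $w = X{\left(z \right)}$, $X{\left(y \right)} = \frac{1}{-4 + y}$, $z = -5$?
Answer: $\frac{3367702}{15} \approx 2.2451 \cdot 10^{5}$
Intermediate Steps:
$Y = -10$
$w = - \frac{1}{9}$ ($w = \frac{1}{-4 - 5} = \frac{1}{-9} = - \frac{1}{9} \approx -0.11111$)
$p{\left(Q,M \right)} = \frac{- \frac{1}{9} + M}{2 Q}$ ($p{\left(Q,M \right)} = \frac{- \frac{1}{9} + M}{Q + Q} = \frac{- \frac{1}{9} + M}{2 Q}$)
$g{\left(p{\left(Y,-24 \right)},-348 \right)} + 224933 = \frac{-1 + 9 \left(-24\right)}{18 \left(-10\right)} \left(-348\right) + 224933 = \frac{1}{18} \left(- \frac{1}{10}\right) \left(-1 - 216\right) \left(-348\right) + 224933 = \frac{1}{18} \left(- \frac{1}{10}\right) \left(-217\right) \left(-348\right) + 224933 = \frac{217}{180} \left(-348\right) + 224933 = - \frac{6293}{15} + 224933 = \frac{3367702}{15}$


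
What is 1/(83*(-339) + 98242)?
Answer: 1/70105 ≈ 1.4264e-5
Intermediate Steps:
1/(83*(-339) + 98242) = 1/(-28137 + 98242) = 1/70105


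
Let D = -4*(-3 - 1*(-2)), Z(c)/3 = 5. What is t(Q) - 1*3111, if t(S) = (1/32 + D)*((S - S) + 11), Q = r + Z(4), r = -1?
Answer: -98133/32 ≈ -3066.7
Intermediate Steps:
Z(c) = 15 (Z(c) = 3*5 = 15)
D = 4 (D = -4*(-3 + 2) = -4*(-1) = 4)
Q = 14 (Q = -1 + 15 = 14)
t(S) = 1419/32 (t(S) = (1/32 + 4)*((S - S) + 11) = (1/32 + 4)*(0 + 11) = (129/32)*11 = 1419/32)
t(Q) - 1*3111 = 1419/32 - 1*3111 = 1419/32 - 3111 = -98133/32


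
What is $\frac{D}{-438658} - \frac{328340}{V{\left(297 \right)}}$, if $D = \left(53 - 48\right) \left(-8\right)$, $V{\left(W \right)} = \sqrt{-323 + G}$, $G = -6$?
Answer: $\frac{20}{219329} + \frac{328340 i \sqrt{329}}{329} \approx 9.1187 \cdot 10^{-5} + 18102.0 i$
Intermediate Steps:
$V{\left(W \right)} = i \sqrt{329}$ ($V{\left(W \right)} = \sqrt{-323 - 6} = \sqrt{-329} = i \sqrt{329}$)
$D = -40$ ($D = 5 \left(-8\right) = -40$)
$\frac{D}{-438658} - \frac{328340}{V{\left(297 \right)}} = - \frac{40}{-438658} - \frac{328340}{i \sqrt{329}} = \left(-40\right) \left(- \frac{1}{438658}\right) - 328340 \left(- \frac{i \sqrt{329}}{329}\right) = \frac{20}{219329} + \frac{328340 i \sqrt{329}}{329}$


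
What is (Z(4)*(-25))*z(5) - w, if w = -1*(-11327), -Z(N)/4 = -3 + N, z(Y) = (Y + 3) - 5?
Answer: -11027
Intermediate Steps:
z(Y) = -2 + Y (z(Y) = (3 + Y) - 5 = -2 + Y)
Z(N) = 12 - 4*N (Z(N) = -4*(-3 + N) = 12 - 4*N)
w = 11327
(Z(4)*(-25))*z(5) - w = ((12 - 4*4)*(-25))*(-2 + 5) - 1*11327 = ((12 - 16)*(-25))*3 - 11327 = -4*(-25)*3 - 11327 = 100*3 - 11327 = 300 - 11327 = -11027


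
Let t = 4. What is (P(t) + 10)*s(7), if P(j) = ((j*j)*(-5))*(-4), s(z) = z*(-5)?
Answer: -11550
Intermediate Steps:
s(z) = -5*z
P(j) = 20*j² (P(j) = (j²*(-5))*(-4) = -5*j²*(-4) = 20*j²)
(P(t) + 10)*s(7) = (20*4² + 10)*(-5*7) = (20*16 + 10)*(-35) = (320 + 10)*(-35) = 330*(-35) = -11550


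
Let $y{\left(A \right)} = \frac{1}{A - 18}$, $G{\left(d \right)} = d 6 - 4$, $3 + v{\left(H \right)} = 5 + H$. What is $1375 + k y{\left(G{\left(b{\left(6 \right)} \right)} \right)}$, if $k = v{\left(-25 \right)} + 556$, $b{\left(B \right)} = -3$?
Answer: $\frac{54467}{40} \approx 1361.7$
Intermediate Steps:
$v{\left(H \right)} = 2 + H$ ($v{\left(H \right)} = -3 + \left(5 + H\right) = 2 + H$)
$G{\left(d \right)} = -4 + 6 d$ ($G{\left(d \right)} = 6 d - 4 = -4 + 6 d$)
$y{\left(A \right)} = \frac{1}{-18 + A}$
$k = 533$ ($k = \left(2 - 25\right) + 556 = -23 + 556 = 533$)
$1375 + k y{\left(G{\left(b{\left(6 \right)} \right)} \right)} = 1375 + \frac{533}{-18 + \left(-4 + 6 \left(-3\right)\right)} = 1375 + \frac{533}{-18 - 22} = 1375 + \frac{533}{-40} = 1375 + 533 \left(- \frac{1}{40}\right) = 1375 - \frac{533}{40} = \frac{54467}{40}$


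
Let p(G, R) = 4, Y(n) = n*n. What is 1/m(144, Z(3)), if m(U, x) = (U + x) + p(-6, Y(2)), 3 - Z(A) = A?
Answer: 1/148 ≈ 0.0067568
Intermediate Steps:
Y(n) = n²
Z(A) = 3 - A
m(U, x) = 4 + U + x (m(U, x) = (U + x) + 4 = 4 + U + x)
1/m(144, Z(3)) = 1/(4 + 144 + (3 - 1*3)) = 1/(4 + 144 + (3 - 3)) = 1/(4 + 144 + 0) = 1/148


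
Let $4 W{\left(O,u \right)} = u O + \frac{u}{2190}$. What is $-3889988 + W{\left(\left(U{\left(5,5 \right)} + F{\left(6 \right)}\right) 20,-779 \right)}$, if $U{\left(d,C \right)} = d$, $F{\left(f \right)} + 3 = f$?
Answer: $- \frac{34349257259}{8760} \approx -3.9211 \cdot 10^{6}$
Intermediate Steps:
$F{\left(f \right)} = -3 + f$
$W{\left(O,u \right)} = \frac{u}{8760} + \frac{O u}{4}$ ($W{\left(O,u \right)} = \frac{u O + \frac{u}{2190}}{4} = \frac{O u + u \frac{1}{2190}}{4} = \frac{O u + \frac{u}{2190}}{4} = \frac{\frac{u}{2190} + O u}{4} = \frac{u}{8760} + \frac{O u}{4}$)
$-3889988 + W{\left(\left(U{\left(5,5 \right)} + F{\left(6 \right)}\right) 20,-779 \right)} = -3889988 + \frac{1}{8760} \left(-779\right) \left(1 + 2190 \left(5 + \left(-3 + 6\right)\right) 20\right) = -3889988 + \frac{1}{8760} \left(-779\right) \left(1 + 2190 \left(5 + 3\right) 20\right) = -3889988 + \frac{1}{8760} \left(-779\right) \left(1 + 2190 \cdot 8 \cdot 20\right) = -3889988 + \frac{1}{8760} \left(-779\right) \left(1 + 2190 \cdot 160\right) = -3889988 + \frac{1}{8760} \left(-779\right) \left(1 + 350400\right) = -3889988 + \frac{1}{8760} \left(-779\right) 350401 = -3889988 - \frac{272962379}{8760} = - \frac{34349257259}{8760}$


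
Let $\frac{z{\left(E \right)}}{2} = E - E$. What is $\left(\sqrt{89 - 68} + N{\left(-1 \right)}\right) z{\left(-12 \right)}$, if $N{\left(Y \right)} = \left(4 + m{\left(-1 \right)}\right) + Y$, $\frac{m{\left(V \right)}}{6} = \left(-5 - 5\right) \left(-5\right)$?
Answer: $0$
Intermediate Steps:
$z{\left(E \right)} = 0$ ($z{\left(E \right)} = 2 \left(E - E\right) = 2 \cdot 0 = 0$)
$m{\left(V \right)} = 300$ ($m{\left(V \right)} = 6 \left(-5 - 5\right) \left(-5\right) = 6 \left(\left(-10\right) \left(-5\right)\right) = 6 \cdot 50 = 300$)
$N{\left(Y \right)} = 304 + Y$ ($N{\left(Y \right)} = \left(4 + 300\right) + Y = 304 + Y$)
$\left(\sqrt{89 - 68} + N{\left(-1 \right)}\right) z{\left(-12 \right)} = \left(\sqrt{89 - 68} + \left(304 - 1\right)\right) 0 = \left(\sqrt{21} + 303\right) 0 = \left(303 + \sqrt{21}\right) 0 = 0$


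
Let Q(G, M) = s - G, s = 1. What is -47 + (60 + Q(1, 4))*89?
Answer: 5293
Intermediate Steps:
Q(G, M) = 1 - G
-47 + (60 + Q(1, 4))*89 = -47 + (60 + (1 - 1*1))*89 = -47 + (60 + (1 - 1))*89 = -47 + (60 + 0)*89 = -47 + 60*89 = -47 + 5340 = 5293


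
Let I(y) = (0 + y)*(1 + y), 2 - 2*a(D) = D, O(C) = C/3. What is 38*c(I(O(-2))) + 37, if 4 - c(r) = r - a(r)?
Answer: 719/3 ≈ 239.67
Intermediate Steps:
O(C) = C/3 (O(C) = C*(1/3) = C/3)
a(D) = 1 - D/2
I(y) = y*(1 + y)
c(r) = 5 - 3*r/2 (c(r) = 4 - (r - (1 - r/2)) = 4 - (r + (-1 + r/2)) = 4 - (-1 + 3*r/2) = 4 + (1 - 3*r/2) = 5 - 3*r/2)
38*c(I(O(-2))) + 37 = 38*(5 - 3*(1/3)*(-2)*(1 + (1/3)*(-2))/2) + 37 = 38*(5 - (-1)*(1 - 2/3)) + 37 = 38*(5 - (-1)/3) + 37 = 38*(5 - 3/2*(-2/9)) + 37 = 38*(5 + 1/3) + 37 = 38*(16/3) + 37 = 608/3 + 37 = 719/3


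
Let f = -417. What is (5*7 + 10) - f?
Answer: 462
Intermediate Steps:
(5*7 + 10) - f = (5*7 + 10) - 1*(-417) = (35 + 10) + 417 = 45 + 417 = 462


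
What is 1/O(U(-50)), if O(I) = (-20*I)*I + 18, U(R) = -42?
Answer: -1/35262 ≈ -2.8359e-5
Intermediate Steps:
O(I) = 18 - 20*I² (O(I) = -20*I² + 18 = 18 - 20*I²)
1/O(U(-50)) = 1/(18 - 20*(-42)²) = 1/(18 - 20*1764) = 1/(18 - 35280) = 1/(-35262) = -1/35262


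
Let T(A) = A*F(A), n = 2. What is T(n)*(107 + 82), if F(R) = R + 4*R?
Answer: 3780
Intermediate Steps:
F(R) = 5*R
T(A) = 5*A² (T(A) = A*(5*A) = 5*A²)
T(n)*(107 + 82) = (5*2²)*(107 + 82) = (5*4)*189 = 20*189 = 3780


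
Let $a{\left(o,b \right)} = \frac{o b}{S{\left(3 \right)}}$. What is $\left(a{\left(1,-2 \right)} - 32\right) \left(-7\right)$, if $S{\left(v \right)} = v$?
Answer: $\frac{686}{3} \approx 228.67$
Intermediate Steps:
$a{\left(o,b \right)} = \frac{b o}{3}$ ($a{\left(o,b \right)} = \frac{o b}{3} = b o \frac{1}{3} = \frac{b o}{3}$)
$\left(a{\left(1,-2 \right)} - 32\right) \left(-7\right) = \left(\frac{1}{3} \left(-2\right) 1 - 32\right) \left(-7\right) = \left(- \frac{2}{3} - 32\right) \left(-7\right) = \left(- \frac{98}{3}\right) \left(-7\right) = \frac{686}{3}$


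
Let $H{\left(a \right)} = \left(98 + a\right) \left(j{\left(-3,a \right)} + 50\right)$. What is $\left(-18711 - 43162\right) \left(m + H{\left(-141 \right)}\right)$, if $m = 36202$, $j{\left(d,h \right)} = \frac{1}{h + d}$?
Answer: $- \frac{303396173563}{144} \approx -2.1069 \cdot 10^{9}$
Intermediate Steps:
$j{\left(d,h \right)} = \frac{1}{d + h}$
$H{\left(a \right)} = \left(50 + \frac{1}{-3 + a}\right) \left(98 + a\right)$ ($H{\left(a \right)} = \left(98 + a\right) \left(\frac{1}{-3 + a} + 50\right) = \left(98 + a\right) \left(50 + \frac{1}{-3 + a}\right) = \left(50 + \frac{1}{-3 + a}\right) \left(98 + a\right)$)
$\left(-18711 - 43162\right) \left(m + H{\left(-141 \right)}\right) = \left(-18711 - 43162\right) \left(36202 + \frac{-14602 + 50 \left(-141\right)^{2} + 4751 \left(-141\right)}{-3 - 141}\right) = - 61873 \left(36202 + \frac{-14602 + 50 \cdot 19881 - 669891}{-144}\right) = - 61873 \left(36202 - \frac{-14602 + 994050 - 669891}{144}\right) = - 61873 \left(36202 - \frac{309557}{144}\right) = \left(-61873\right) \frac{4903531}{144} = - \frac{303396173563}{144}$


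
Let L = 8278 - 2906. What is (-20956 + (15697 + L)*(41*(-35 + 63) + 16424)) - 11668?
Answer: 370191844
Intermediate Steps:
L = 5372
(-20956 + (15697 + L)*(41*(-35 + 63) + 16424)) - 11668 = (-20956 + (15697 + 5372)*(41*(-35 + 63) + 16424)) - 11668 = (-20956 + 21069*(41*28 + 16424)) - 11668 = (-20956 + 21069*(1148 + 16424)) - 11668 = (-20956 + 21069*17572) - 11668 = (-20956 + 370224468) - 11668 = 370203512 - 11668 = 370191844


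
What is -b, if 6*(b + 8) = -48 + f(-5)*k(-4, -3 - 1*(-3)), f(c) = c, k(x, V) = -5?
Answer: 71/6 ≈ 11.833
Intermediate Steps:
b = -71/6 (b = -8 + (-48 - 5*(-5))/6 = -8 + (-48 + 25)/6 = -8 + (1/6)*(-23) = -8 - 23/6 = -71/6 ≈ -11.833)
-b = -1*(-71/6) = 71/6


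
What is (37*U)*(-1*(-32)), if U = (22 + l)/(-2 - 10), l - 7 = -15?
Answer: -4144/3 ≈ -1381.3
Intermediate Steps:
l = -8 (l = 7 - 15 = -8)
U = -7/6 (U = (22 - 8)/(-2 - 10) = 14/(-12) = 14*(-1/12) = -7/6 ≈ -1.1667)
(37*U)*(-1*(-32)) = (37*(-7/6))*(-1*(-32)) = -259/6*32 = -4144/3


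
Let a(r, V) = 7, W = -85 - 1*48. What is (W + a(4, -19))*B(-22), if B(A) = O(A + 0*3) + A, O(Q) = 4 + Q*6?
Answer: 18900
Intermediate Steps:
W = -133 (W = -85 - 48 = -133)
O(Q) = 4 + 6*Q
B(A) = 4 + 7*A (B(A) = (4 + 6*(A + 0*3)) + A = (4 + 6*(A + 0)) + A = (4 + 6*A) + A = 4 + 7*A)
(W + a(4, -19))*B(-22) = (-133 + 7)*(4 + 7*(-22)) = -126*(4 - 154) = -126*(-150) = 18900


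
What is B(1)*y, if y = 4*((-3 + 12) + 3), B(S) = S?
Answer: 48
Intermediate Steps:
y = 48 (y = 4*(9 + 3) = 4*12 = 48)
B(1)*y = 1*48 = 48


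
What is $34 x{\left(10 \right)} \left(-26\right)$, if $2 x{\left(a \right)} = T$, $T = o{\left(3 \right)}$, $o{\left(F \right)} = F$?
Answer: $-1326$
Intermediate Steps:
$T = 3$
$x{\left(a \right)} = \frac{3}{2}$ ($x{\left(a \right)} = \frac{1}{2} \cdot 3 = \frac{3}{2}$)
$34 x{\left(10 \right)} \left(-26\right) = 34 \cdot \frac{3}{2} \left(-26\right) = 51 \left(-26\right) = -1326$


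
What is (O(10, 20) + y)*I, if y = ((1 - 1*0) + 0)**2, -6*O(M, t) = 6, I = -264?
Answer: 0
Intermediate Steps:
O(M, t) = -1 (O(M, t) = -1/6*6 = -1)
y = 1 (y = ((1 + 0) + 0)**2 = (1 + 0)**2 = 1**2 = 1)
(O(10, 20) + y)*I = (-1 + 1)*(-264) = 0*(-264) = 0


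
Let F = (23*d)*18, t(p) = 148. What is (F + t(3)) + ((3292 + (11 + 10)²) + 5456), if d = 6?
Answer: 11821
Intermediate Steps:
F = 2484 (F = (23*6)*18 = 138*18 = 2484)
(F + t(3)) + ((3292 + (11 + 10)²) + 5456) = (2484 + 148) + ((3292 + (11 + 10)²) + 5456) = 2632 + ((3292 + 21²) + 5456) = 2632 + ((3292 + 441) + 5456) = 2632 + (3733 + 5456) = 2632 + 9189 = 11821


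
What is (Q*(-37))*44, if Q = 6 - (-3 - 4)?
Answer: -21164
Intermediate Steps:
Q = 13 (Q = 6 - 1*(-7) = 6 + 7 = 13)
(Q*(-37))*44 = (13*(-37))*44 = -481*44 = -21164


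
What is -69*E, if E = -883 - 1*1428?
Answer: 159459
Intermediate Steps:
E = -2311 (E = -883 - 1428 = -2311)
-69*E = -69*(-2311) = 159459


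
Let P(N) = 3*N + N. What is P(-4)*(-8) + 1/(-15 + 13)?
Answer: 255/2 ≈ 127.50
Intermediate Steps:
P(N) = 4*N
P(-4)*(-8) + 1/(-15 + 13) = (4*(-4))*(-8) + 1/(-15 + 13) = -16*(-8) + 1/(-2) = 128 - 1/2 = 255/2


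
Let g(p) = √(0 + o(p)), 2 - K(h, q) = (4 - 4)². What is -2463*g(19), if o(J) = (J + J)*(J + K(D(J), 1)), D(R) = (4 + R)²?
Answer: -2463*√798 ≈ -69577.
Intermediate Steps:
K(h, q) = 2 (K(h, q) = 2 - (4 - 4)² = 2 - 1*0² = 2 - 1*0 = 2 + 0 = 2)
o(J) = 2*J*(2 + J) (o(J) = (J + J)*(J + 2) = (2*J)*(2 + J) = 2*J*(2 + J))
g(p) = √2*√(p*(2 + p)) (g(p) = √(0 + 2*p*(2 + p)) = √(2*p*(2 + p)) = √2*√(p*(2 + p)))
-2463*g(19) = -2463*√2*√(19*(2 + 19)) = -2463*√2*√(19*21) = -2463*√2*√399 = -2463*√798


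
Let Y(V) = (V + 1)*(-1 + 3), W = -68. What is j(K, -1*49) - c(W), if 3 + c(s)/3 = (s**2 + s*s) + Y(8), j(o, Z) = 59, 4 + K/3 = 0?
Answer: -27730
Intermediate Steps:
K = -12 (K = -12 + 3*0 = -12 + 0 = -12)
Y(V) = 2 + 2*V (Y(V) = (1 + V)*2 = 2 + 2*V)
c(s) = 45 + 6*s**2 (c(s) = -9 + 3*((s**2 + s*s) + (2 + 2*8)) = -9 + 3*((s**2 + s**2) + (2 + 16)) = -9 + 3*(2*s**2 + 18) = -9 + 3*(18 + 2*s**2) = -9 + (54 + 6*s**2) = 45 + 6*s**2)
j(K, -1*49) - c(W) = 59 - (45 + 6*(-68)**2) = 59 - (45 + 6*4624) = 59 - (45 + 27744) = 59 - 1*27789 = 59 - 27789 = -27730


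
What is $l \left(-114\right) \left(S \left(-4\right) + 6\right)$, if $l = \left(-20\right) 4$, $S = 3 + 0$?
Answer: $-54720$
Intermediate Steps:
$S = 3$
$l = -80$
$l \left(-114\right) \left(S \left(-4\right) + 6\right) = \left(-80\right) \left(-114\right) \left(3 \left(-4\right) + 6\right) = 9120 \left(-12 + 6\right) = 9120 \left(-6\right) = -54720$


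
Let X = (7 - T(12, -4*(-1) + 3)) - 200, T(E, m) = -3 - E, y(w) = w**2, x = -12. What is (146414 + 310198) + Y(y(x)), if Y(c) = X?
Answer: 456434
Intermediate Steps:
X = -178 (X = (7 - (-3 - 1*12)) - 200 = (7 - (-3 - 12)) - 200 = (7 - 1*(-15)) - 200 = (7 + 15) - 200 = 22 - 200 = -178)
Y(c) = -178
(146414 + 310198) + Y(y(x)) = (146414 + 310198) - 178 = 456612 - 178 = 456434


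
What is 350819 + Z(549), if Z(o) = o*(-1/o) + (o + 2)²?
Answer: 654419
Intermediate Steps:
Z(o) = -1 + (2 + o)²
350819 + Z(549) = 350819 + (-1 + (2 + 549)²) = 350819 + (-1 + 551²) = 350819 + (-1 + 303601) = 350819 + 303600 = 654419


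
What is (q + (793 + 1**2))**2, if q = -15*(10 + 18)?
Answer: 139876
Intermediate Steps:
q = -420 (q = -15*28 = -420)
(q + (793 + 1**2))**2 = (-420 + (793 + 1**2))**2 = (-420 + (793 + 1))**2 = (-420 + 794)**2 = 374**2 = 139876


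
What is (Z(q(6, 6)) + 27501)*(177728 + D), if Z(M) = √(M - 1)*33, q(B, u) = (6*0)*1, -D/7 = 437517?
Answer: -79337387391 - 95201403*I ≈ -7.9337e+10 - 9.5201e+7*I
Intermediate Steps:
D = -3062619 (D = -7*437517 = -3062619)
q(B, u) = 0 (q(B, u) = 0*1 = 0)
Z(M) = 33*√(-1 + M) (Z(M) = √(-1 + M)*33 = 33*√(-1 + M))
(Z(q(6, 6)) + 27501)*(177728 + D) = (33*√(-1 + 0) + 27501)*(177728 - 3062619) = (33*√(-1) + 27501)*(-2884891) = (33*I + 27501)*(-2884891) = (27501 + 33*I)*(-2884891) = -79337387391 - 95201403*I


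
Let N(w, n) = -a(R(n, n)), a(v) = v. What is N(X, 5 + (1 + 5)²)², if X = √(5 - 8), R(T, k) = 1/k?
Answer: 1/1681 ≈ 0.00059488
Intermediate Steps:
X = I*√3 (X = √(-3) = I*√3 ≈ 1.732*I)
N(w, n) = -1/n
N(X, 5 + (1 + 5)²)² = (-1/(5 + (1 + 5)²))² = (-1/(5 + 6²))² = (-1/(5 + 36))² = (-1/41)² = 1/1681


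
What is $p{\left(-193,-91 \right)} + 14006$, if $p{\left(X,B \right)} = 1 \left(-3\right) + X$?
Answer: $13810$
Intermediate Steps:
$p{\left(X,B \right)} = -3 + X$
$p{\left(-193,-91 \right)} + 14006 = \left(-3 - 193\right) + 14006 = -196 + 14006 = 13810$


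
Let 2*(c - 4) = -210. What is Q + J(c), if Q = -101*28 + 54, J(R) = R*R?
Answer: 7427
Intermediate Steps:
c = -101 (c = 4 + (½)*(-210) = 4 - 105 = -101)
J(R) = R²
Q = -2774 (Q = -2828 + 54 = -2774)
Q + J(c) = -2774 + (-101)² = -2774 + 10201 = 7427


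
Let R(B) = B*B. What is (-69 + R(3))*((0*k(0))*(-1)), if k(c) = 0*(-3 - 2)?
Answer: 0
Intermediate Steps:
k(c) = 0 (k(c) = 0*(-5) = 0)
R(B) = B**2
(-69 + R(3))*((0*k(0))*(-1)) = (-69 + 3**2)*((0*0)*(-1)) = (-69 + 9)*(0*(-1)) = -60*0 = 0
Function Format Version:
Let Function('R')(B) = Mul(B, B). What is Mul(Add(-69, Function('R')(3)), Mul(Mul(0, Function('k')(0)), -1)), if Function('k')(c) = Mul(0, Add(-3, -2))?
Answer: 0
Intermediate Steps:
Function('k')(c) = 0 (Function('k')(c) = Mul(0, -5) = 0)
Function('R')(B) = Pow(B, 2)
Mul(Add(-69, Function('R')(3)), Mul(Mul(0, Function('k')(0)), -1)) = Mul(Add(-69, Pow(3, 2)), Mul(Mul(0, 0), -1)) = Mul(Add(-69, 9), Mul(0, -1)) = Mul(-60, 0) = 0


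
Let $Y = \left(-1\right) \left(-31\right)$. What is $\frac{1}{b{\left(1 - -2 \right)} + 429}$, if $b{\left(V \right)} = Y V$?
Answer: $\frac{1}{522} \approx 0.0019157$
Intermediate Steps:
$Y = 31$
$b{\left(V \right)} = 31 V$
$\frac{1}{b{\left(1 - -2 \right)} + 429} = \frac{1}{31 \left(1 - -2\right) + 429} = \frac{1}{31 \left(1 + 2\right) + 429} = \frac{1}{31 \cdot 3 + 429} = \frac{1}{93 + 429} = \frac{1}{522}$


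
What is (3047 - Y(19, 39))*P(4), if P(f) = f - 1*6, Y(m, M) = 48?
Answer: -5998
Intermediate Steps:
P(f) = -6 + f (P(f) = f - 6 = -6 + f)
(3047 - Y(19, 39))*P(4) = (3047 - 1*48)*(-6 + 4) = (3047 - 48)*(-2) = 2999*(-2) = -5998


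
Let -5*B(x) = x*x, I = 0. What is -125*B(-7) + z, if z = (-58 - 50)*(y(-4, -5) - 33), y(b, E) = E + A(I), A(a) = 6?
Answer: 4681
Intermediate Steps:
y(b, E) = 6 + E (y(b, E) = E + 6 = 6 + E)
B(x) = -x²/5 (B(x) = -x*x/5 = -x²/5)
z = 3456 (z = (-58 - 50)*((6 - 5) - 33) = -108*(1 - 33) = -108*(-32) = 3456)
-125*B(-7) + z = -(-25)*(-7)² + 3456 = -(-25)*49 + 3456 = -125*(-49/5) + 3456 = 1225 + 3456 = 4681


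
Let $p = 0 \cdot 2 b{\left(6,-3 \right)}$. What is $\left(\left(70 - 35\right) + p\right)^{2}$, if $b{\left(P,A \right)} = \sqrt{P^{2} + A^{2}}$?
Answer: $1225$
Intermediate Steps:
$b{\left(P,A \right)} = \sqrt{A^{2} + P^{2}}$
$p = 0$ ($p = 0 \cdot 2 \sqrt{\left(-3\right)^{2} + 6^{2}} = 0 \sqrt{9 + 36} = 0 \sqrt{45} = 0 \cdot 3 \sqrt{5} = 0$)
$\left(\left(70 - 35\right) + p\right)^{2} = \left(\left(70 - 35\right) + 0\right)^{2} = \left(35 + 0\right)^{2} = 35^{2} = 1225$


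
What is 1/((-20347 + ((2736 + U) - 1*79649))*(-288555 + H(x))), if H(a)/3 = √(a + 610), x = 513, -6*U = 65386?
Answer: 96185/3001879189665246 + √1123/3001879189665246 ≈ 3.2053e-11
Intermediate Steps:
U = -32693/3 (U = -⅙*65386 = -32693/3 ≈ -10898.)
H(a) = 3*√(610 + a) (H(a) = 3*√(a + 610) = 3*√(610 + a))
1/((-20347 + ((2736 + U) - 1*79649))*(-288555 + H(x))) = 1/((-20347 + ((2736 - 32693/3) - 1*79649))*(-288555 + 3*√(610 + 513))) = 1/((-20347 + (-24485/3 - 79649))*(-288555 + 3*√1123)) = 1/((-20347 - 263432/3)*(-288555 + 3*√1123)) = 1/(-324473*(-288555 + 3*√1123)/3) = 1/(31209435505 - 324473*√1123)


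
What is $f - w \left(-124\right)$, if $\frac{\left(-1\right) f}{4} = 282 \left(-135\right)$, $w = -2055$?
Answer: $-102540$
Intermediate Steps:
$f = 152280$ ($f = - 4 \cdot 282 \left(-135\right) = \left(-4\right) \left(-38070\right) = 152280$)
$f - w \left(-124\right) = 152280 - \left(-2055\right) \left(-124\right) = 152280 - 254820 = -102540$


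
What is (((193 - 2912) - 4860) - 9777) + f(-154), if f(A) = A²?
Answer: 6360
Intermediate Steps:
(((193 - 2912) - 4860) - 9777) + f(-154) = (((193 - 2912) - 4860) - 9777) + (-154)² = ((-2719 - 4860) - 9777) + 23716 = (-7579 - 9777) + 23716 = -17356 + 23716 = 6360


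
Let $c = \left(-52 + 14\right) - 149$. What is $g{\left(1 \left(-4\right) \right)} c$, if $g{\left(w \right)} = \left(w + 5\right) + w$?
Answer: $561$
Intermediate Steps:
$c = -187$ ($c = -38 - 149 = -187$)
$g{\left(w \right)} = 5 + 2 w$ ($g{\left(w \right)} = \left(5 + w\right) + w = 5 + 2 w$)
$g{\left(1 \left(-4\right) \right)} c = \left(5 + 2 \cdot 1 \left(-4\right)\right) \left(-187\right) = \left(5 + 2 \left(-4\right)\right) \left(-187\right) = \left(5 - 8\right) \left(-187\right) = \left(-3\right) \left(-187\right) = 561$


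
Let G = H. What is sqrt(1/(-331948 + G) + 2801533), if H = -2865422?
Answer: sqrt(28640561894464410330)/3197370 ≈ 1673.8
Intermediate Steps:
G = -2865422
sqrt(1/(-331948 + G) + 2801533) = sqrt(1/(-331948 - 2865422) + 2801533) = sqrt(1/(-3197370) + 2801533) = sqrt(-1/3197370 + 2801533) = sqrt(8957537568209/3197370) = sqrt(28640561894464410330)/3197370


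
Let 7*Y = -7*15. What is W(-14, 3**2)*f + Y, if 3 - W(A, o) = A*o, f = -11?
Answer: -1434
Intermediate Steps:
Y = -15 (Y = (-7*15)/7 = (1/7)*(-105) = -15)
W(A, o) = 3 - A*o
W(-14, 3**2)*f + Y = (3 - 1*(-14)*3**2)*(-11) - 15 = (3 - 1*(-14)*9)*(-11) - 15 = (3 + 126)*(-11) - 15 = 129*(-11) - 15 = -1419 - 15 = -1434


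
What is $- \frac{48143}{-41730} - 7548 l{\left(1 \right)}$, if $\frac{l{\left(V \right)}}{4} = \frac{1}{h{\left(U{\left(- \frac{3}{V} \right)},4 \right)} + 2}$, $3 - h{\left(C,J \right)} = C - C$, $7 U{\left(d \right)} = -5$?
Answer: $- \frac{251934289}{41730} \approx -6037.3$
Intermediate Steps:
$U{\left(d \right)} = - \frac{5}{7}$ ($U{\left(d \right)} = \frac{1}{7} \left(-5\right) = - \frac{5}{7}$)
$h{\left(C,J \right)} = 3$ ($h{\left(C,J \right)} = 3 - \left(C - C\right) = 3 - 0 = 3 + 0 = 3$)
$l{\left(V \right)} = \frac{4}{5}$ ($l{\left(V \right)} = \frac{4}{3 + 2} = \frac{4}{5}$)
$- \frac{48143}{-41730} - 7548 l{\left(1 \right)} = - \frac{48143}{-41730} - 7548 \cdot \frac{4}{5} = \left(-48143\right) \left(- \frac{1}{41730}\right) - \frac{30192}{5} = \frac{48143}{41730} - \frac{30192}{5} = - \frac{251934289}{41730}$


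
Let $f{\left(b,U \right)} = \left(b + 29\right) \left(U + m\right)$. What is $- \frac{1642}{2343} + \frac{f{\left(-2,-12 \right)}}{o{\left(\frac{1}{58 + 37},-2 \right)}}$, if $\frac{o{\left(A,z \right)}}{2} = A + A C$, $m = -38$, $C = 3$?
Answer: $- \frac{150251443}{9372} \approx -16032.0$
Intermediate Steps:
$f{\left(b,U \right)} = \left(-38 + U\right) \left(29 + b\right)$ ($f{\left(b,U \right)} = \left(b + 29\right) \left(U - 38\right) = \left(29 + b\right) \left(-38 + U\right) = \left(-38 + U\right) \left(29 + b\right)$)
$o{\left(A,z \right)} = 8 A$ ($o{\left(A,z \right)} = 2 \left(A + A 3\right) = 2 \left(A + 3 A\right) = 2 \cdot 4 A = 8 A$)
$- \frac{1642}{2343} + \frac{f{\left(-2,-12 \right)}}{o{\left(\frac{1}{58 + 37},-2 \right)}} = - \frac{1642}{2343} + \frac{-1102 - -76 + 29 \left(-12\right) - -24}{8 \frac{1}{58 + 37}} = \left(-1642\right) \frac{1}{2343} + \frac{-1102 + 76 - 348 + 24}{8 \cdot \frac{1}{95}} = - \frac{1642}{2343} - \frac{1350}{8 \cdot \frac{1}{95}} = - \frac{1642}{2343} - \frac{1350}{\frac{8}{95}} = - \frac{1642}{2343} - \frac{64125}{4} = - \frac{150251443}{9372}$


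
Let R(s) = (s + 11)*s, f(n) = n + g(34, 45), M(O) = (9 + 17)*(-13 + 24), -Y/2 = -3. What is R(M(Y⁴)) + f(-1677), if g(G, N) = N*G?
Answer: 84795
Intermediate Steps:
Y = 6 (Y = -2*(-3) = 6)
g(G, N) = G*N
M(O) = 286 (M(O) = 26*11 = 286)
f(n) = 1530 + n (f(n) = n + 34*45 = n + 1530 = 1530 + n)
R(s) = s*(11 + s) (R(s) = (11 + s)*s = s*(11 + s))
R(M(Y⁴)) + f(-1677) = 286*(11 + 286) + (1530 - 1677) = 286*297 - 147 = 84942 - 147 = 84795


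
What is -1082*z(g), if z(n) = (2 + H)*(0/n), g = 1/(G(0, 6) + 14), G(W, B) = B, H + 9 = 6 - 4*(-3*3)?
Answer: 0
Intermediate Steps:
H = 33 (H = -9 + (6 - 4*(-3*3)) = -9 + (6 - 4*(-9)) = -9 + (6 - 1*(-36)) = -9 + (6 + 36) = -9 + 42 = 33)
g = 1/20 (g = 1/(6 + 14) = 1/20 ≈ 0.050000)
z(n) = 0 (z(n) = (2 + 33)*(0/n) = 35*0 = 0)
-1082*z(g) = -1082*0 = 0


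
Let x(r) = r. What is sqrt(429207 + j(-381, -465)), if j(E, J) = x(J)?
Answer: 3*sqrt(47638) ≈ 654.78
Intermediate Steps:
j(E, J) = J
sqrt(429207 + j(-381, -465)) = sqrt(429207 - 465) = sqrt(428742) = 3*sqrt(47638)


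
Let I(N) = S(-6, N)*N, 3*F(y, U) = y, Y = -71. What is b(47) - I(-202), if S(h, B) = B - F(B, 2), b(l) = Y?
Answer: -81821/3 ≈ -27274.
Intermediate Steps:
F(y, U) = y/3
b(l) = -71
S(h, B) = 2*B/3 (S(h, B) = B - B/3 = 2*B/3)
I(N) = 2*N²/3 (I(N) = (2*N/3)*N = 2*N²/3)
b(47) - I(-202) = -71 - 2*(-202)²/3 = -71 - 2*40804/3 = -71 - 1*81608/3 = -71 - 81608/3 = -81821/3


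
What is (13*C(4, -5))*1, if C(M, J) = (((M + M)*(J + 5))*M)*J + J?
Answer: -65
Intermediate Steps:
C(M, J) = J + 2*J*M**2*(5 + J) (C(M, J) = (((2*M)*(5 + J))*M)*J + J = ((2*M*(5 + J))*M)*J + J = (2*M**2*(5 + J))*J + J = 2*J*M**2*(5 + J) + J = J + 2*J*M**2*(5 + J))
(13*C(4, -5))*1 = (13*(-5*(1 + 10*4**2 + 2*(-5)*4**2)))*1 = (13*(-5*(1 + 10*16 + 2*(-5)*16)))*1 = (13*(-5*(1 + 160 - 160)))*1 = (13*(-5*1))*1 = (13*(-5))*1 = -65*1 = -65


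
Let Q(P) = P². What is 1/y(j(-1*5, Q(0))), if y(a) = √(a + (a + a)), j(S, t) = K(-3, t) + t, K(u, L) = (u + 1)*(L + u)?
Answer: √2/6 ≈ 0.23570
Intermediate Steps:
K(u, L) = (1 + u)*(L + u)
j(S, t) = 6 - t (j(S, t) = (t - 3 + (-3)² + t*(-3)) + t = (t - 3 + 9 - 3*t) + t = (6 - 2*t) + t = 6 - t)
y(a) = √3*√a (y(a) = √(a + 2*a) = √(3*a) = √3*√a)
1/y(j(-1*5, Q(0))) = 1/(√3*√(6 - 1*0²)) = 1/(√3*√(6 - 1*0)) = 1/(√3*√(6 + 0)) = 1/(√3*√6) = 1/(3*√2) = √2/6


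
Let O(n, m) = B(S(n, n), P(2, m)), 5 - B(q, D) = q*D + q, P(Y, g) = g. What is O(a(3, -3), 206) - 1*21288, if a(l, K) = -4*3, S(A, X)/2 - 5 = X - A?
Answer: -23353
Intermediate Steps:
S(A, X) = 10 - 2*A + 2*X (S(A, X) = 10 + 2*(X - A) = 10 + (-2*A + 2*X) = 10 - 2*A + 2*X)
a(l, K) = -12
B(q, D) = 5 - q - D*q (B(q, D) = 5 - (q*D + q) = 5 - (D*q + q) = 5 - (q + D*q) = 5 + (-q - D*q) = 5 - q - D*q)
O(n, m) = -5 - 10*m (O(n, m) = 5 - (10 - 2*n + 2*n) - m*(10 - 2*n + 2*n) = 5 - 1*10 - 1*m*10 = 5 - 10 - 10*m = -5 - 10*m)
O(a(3, -3), 206) - 1*21288 = (-5 - 10*206) - 1*21288 = (-5 - 2060) - 21288 = -2065 - 21288 = -23353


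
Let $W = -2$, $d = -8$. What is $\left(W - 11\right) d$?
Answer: $104$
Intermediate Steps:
$\left(W - 11\right) d = \left(-2 - 11\right) \left(-8\right) = \left(-13\right) \left(-8\right) = 104$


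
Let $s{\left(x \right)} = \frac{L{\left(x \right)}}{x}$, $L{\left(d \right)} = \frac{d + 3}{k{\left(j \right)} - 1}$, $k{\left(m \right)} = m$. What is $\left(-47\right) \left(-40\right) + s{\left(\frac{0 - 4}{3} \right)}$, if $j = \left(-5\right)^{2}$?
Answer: $\frac{180475}{96} \approx 1879.9$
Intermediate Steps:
$j = 25$
$L{\left(d \right)} = \frac{1}{8} + \frac{d}{24}$ ($L{\left(d \right)} = \frac{d + 3}{25 - 1} = \frac{3 + d}{24} = \left(3 + d\right) \frac{1}{24} = \frac{1}{8} + \frac{d}{24}$)
$s{\left(x \right)} = \frac{\frac{1}{8} + \frac{x}{24}}{x}$
$\left(-47\right) \left(-40\right) + s{\left(\frac{0 - 4}{3} \right)} = \left(-47\right) \left(-40\right) + \frac{3 + \frac{0 - 4}{3}}{24 \frac{0 - 4}{3}} = 1880 + \frac{3 + \left(0 - 4\right) \frac{1}{3}}{24 \left(0 - 4\right) \frac{1}{3}} = 1880 + \frac{3 - \frac{4}{3}}{24 \left(\left(-4\right) \frac{1}{3}\right)} = 1880 + \frac{3 - \frac{4}{3}}{24 \left(- \frac{4}{3}\right)} = 1880 + \frac{1}{24} \left(- \frac{3}{4}\right) \frac{5}{3} = 1880 - \frac{5}{96} = \frac{180475}{96}$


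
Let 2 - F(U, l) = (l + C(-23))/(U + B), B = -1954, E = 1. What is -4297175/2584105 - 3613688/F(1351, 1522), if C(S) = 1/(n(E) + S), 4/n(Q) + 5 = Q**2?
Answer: -27028395397181141/33836787691 ≈ -7.9879e+5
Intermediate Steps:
n(Q) = 4/(-5 + Q**2)
C(S) = 1/(-1 + S) (C(S) = 1/(4/(-5 + 1**2) + S) = 1/(4/(-5 + 1) + S) = 1/(4/(-4) + S) = 1/(4*(-1/4) + S) = 1/(-1 + S))
F(U, l) = 2 - (-1/24 + l)/(-1954 + U) (F(U, l) = 2 - (l + 1/(-1 - 23))/(U - 1954) = 2 - (l + 1/(-24))/(-1954 + U) = 2 - (l - 1/24)/(-1954 + U) = 2 - (-1/24 + l)/(-1954 + U))
-4297175/2584105 - 3613688/F(1351, 1522) = -4297175/2584105 - 3613688*(-1954 + 1351)/(-93791/24 - 1*1522 + 2*1351) = -4297175*1/2584105 - 3613688*(-603/(-93791/24 - 1522 + 2702)) = -859435/516821 - 3613688/((-1/603*(-65471/24))) = -859435/516821 - 3613688/65471/14472 = -859435/516821 - 3613688*14472/65471 = -859435/516821 - 52297292736/65471 = -27028395397181141/33836787691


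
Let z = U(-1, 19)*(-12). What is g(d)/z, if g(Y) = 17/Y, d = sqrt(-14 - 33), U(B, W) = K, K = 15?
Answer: 17*I*sqrt(47)/8460 ≈ 0.013776*I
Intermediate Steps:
U(B, W) = 15
d = I*sqrt(47) (d = sqrt(-47) = I*sqrt(47) ≈ 6.8557*I)
z = -180 (z = 15*(-12) = -180)
g(d)/z = (17/((I*sqrt(47))))/(-180) = (17*(-I*sqrt(47)/47))*(-1/180) = -17*I*sqrt(47)/47*(-1/180) = 17*I*sqrt(47)/8460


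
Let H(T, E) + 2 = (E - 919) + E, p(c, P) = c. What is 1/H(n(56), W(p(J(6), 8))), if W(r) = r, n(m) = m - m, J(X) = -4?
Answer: -1/929 ≈ -0.0010764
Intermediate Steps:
n(m) = 0
H(T, E) = -921 + 2*E (H(T, E) = -2 + ((E - 919) + E) = -2 + ((-919 + E) + E) = -2 + (-919 + 2*E) = -921 + 2*E)
1/H(n(56), W(p(J(6), 8))) = 1/(-921 + 2*(-4)) = 1/(-921 - 8) = 1/(-929) = -1/929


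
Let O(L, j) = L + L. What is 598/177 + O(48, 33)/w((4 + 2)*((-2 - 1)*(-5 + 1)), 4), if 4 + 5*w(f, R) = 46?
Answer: 18346/1239 ≈ 14.807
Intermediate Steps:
w(f, R) = 42/5 (w(f, R) = -⅘ + (⅕)*46 = -⅘ + 46/5 = 42/5)
O(L, j) = 2*L
598/177 + O(48, 33)/w((4 + 2)*((-2 - 1)*(-5 + 1)), 4) = 598/177 + (2*48)/(42/5) = 598*(1/177) + 96*(5/42) = 598/177 + 80/7 = 18346/1239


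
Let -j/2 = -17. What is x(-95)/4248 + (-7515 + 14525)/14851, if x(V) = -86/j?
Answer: 505595567/1072479816 ≈ 0.47143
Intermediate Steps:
j = 34 (j = -2*(-17) = 34)
x(V) = -43/17 (x(V) = -86/34 = -86*1/34 = -43/17)
x(-95)/4248 + (-7515 + 14525)/14851 = -43/17/4248 + (-7515 + 14525)/14851 = -43/17*1/4248 + 7010*(1/14851) = -43/72216 + 7010/14851 = 505595567/1072479816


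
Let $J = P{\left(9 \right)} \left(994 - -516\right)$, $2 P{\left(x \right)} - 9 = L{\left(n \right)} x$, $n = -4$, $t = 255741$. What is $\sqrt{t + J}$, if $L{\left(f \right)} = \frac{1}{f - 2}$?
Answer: $\frac{\sqrt{1045614}}{2} \approx 511.28$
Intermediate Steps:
$L{\left(f \right)} = \frac{1}{-2 + f}$
$P{\left(x \right)} = \frac{9}{2} - \frac{x}{12}$ ($P{\left(x \right)} = \frac{9}{2} + \frac{\frac{1}{-2 - 4} x}{2} = \frac{9}{2} + \frac{\frac{1}{-6} x}{2} = \frac{9}{2} + \frac{\left(- \frac{1}{6}\right) x}{2} = \frac{9}{2} - \frac{x}{12}$)
$J = \frac{11325}{2}$ ($J = \left(\frac{9}{2} - \frac{3}{4}\right) \left(994 - -516\right) = \left(\frac{9}{2} - \frac{3}{4}\right) \left(994 + 516\right) = \frac{15}{4} \cdot 1510 = \frac{11325}{2} \approx 5662.5$)
$\sqrt{t + J} = \sqrt{255741 + \frac{11325}{2}} = \sqrt{\frac{522807}{2}} = \frac{\sqrt{1045614}}{2}$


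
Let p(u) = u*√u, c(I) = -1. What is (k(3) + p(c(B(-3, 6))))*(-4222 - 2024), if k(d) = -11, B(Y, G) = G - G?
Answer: 68706 + 6246*I ≈ 68706.0 + 6246.0*I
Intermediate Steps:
B(Y, G) = 0
p(u) = u^(3/2)
(k(3) + p(c(B(-3, 6))))*(-4222 - 2024) = (-11 + (-1)^(3/2))*(-4222 - 2024) = (-11 - I)*(-6246) = 68706 + 6246*I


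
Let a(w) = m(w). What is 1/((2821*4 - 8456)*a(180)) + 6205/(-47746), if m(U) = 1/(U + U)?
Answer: -89795/33756422 ≈ -0.0026601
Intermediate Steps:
m(U) = 1/(2*U)
a(w) = 1/(2*w)
1/((2821*4 - 8456)*a(180)) + 6205/(-47746) = 1/((2821*4 - 8456)*(((½)/180))) + 6205/(-47746) = 1/((11284 - 8456)*(((½)*(1/180)))) + 6205*(-1/47746) = 1/(2828*(1/360)) - 6205/47746 = (1/2828)*360 - 6205/47746 = 90/707 - 6205/47746 = -89795/33756422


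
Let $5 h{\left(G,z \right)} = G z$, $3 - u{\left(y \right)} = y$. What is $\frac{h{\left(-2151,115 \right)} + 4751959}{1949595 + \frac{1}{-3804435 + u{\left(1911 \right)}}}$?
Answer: $\frac{8949637334349}{3710413640542} \approx 2.412$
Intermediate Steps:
$u{\left(y \right)} = 3 - y$
$h{\left(G,z \right)} = \frac{G z}{5}$
$\frac{h{\left(-2151,115 \right)} + 4751959}{1949595 + \frac{1}{-3804435 + u{\left(1911 \right)}}} = \frac{\frac{1}{5} \left(-2151\right) 115 + 4751959}{1949595 + \frac{1}{-3804435 + \left(3 - 1911\right)}} = \frac{-49473 + 4751959}{1949595 + \frac{1}{-3804435 + \left(3 - 1911\right)}} = \frac{4702486}{1949595 + \frac{1}{-3804435 - 1908}} = \frac{4702486}{1949595 + \frac{1}{-3806343}} = \frac{4702486}{1949595 - \frac{1}{3806343}} = \frac{4702486}{\frac{7420827281084}{3806343}} = 4702486 \cdot \frac{3806343}{7420827281084} = \frac{8949637334349}{3710413640542}$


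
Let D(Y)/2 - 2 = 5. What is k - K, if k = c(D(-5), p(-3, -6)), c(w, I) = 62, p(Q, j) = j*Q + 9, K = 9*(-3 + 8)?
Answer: 17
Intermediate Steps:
D(Y) = 14 (D(Y) = 4 + 2*5 = 4 + 10 = 14)
K = 45 (K = 9*5 = 45)
p(Q, j) = 9 + Q*j (p(Q, j) = Q*j + 9 = 9 + Q*j)
k = 62
k - K = 62 - 1*45 = 62 - 45 = 17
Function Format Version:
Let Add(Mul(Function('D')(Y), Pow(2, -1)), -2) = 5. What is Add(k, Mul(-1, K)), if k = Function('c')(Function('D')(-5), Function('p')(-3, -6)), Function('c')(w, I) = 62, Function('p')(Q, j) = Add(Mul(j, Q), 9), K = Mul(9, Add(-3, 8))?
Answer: 17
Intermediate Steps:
Function('D')(Y) = 14 (Function('D')(Y) = Add(4, Mul(2, 5)) = Add(4, 10) = 14)
K = 45 (K = Mul(9, 5) = 45)
Function('p')(Q, j) = Add(9, Mul(Q, j)) (Function('p')(Q, j) = Add(Mul(Q, j), 9) = Add(9, Mul(Q, j)))
k = 62
Add(k, Mul(-1, K)) = Add(62, Mul(-1, 45)) = Add(62, -45) = 17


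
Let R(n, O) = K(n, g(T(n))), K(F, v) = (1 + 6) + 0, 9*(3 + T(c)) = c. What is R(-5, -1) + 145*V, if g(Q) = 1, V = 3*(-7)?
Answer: -3038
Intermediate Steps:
V = -21
T(c) = -3 + c/9
K(F, v) = 7 (K(F, v) = 7 + 0 = 7)
R(n, O) = 7
R(-5, -1) + 145*V = 7 + 145*(-21) = 7 - 3045 = -3038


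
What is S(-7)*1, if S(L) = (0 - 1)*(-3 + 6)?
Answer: -3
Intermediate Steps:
S(L) = -3 (S(L) = -1*3 = -3)
S(-7)*1 = -3*1 = -3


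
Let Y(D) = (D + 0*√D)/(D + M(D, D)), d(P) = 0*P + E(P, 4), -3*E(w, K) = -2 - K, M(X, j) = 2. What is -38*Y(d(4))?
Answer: -19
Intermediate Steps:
E(w, K) = ⅔ + K/3 (E(w, K) = -(-2 - K)/3 = ⅔ + K/3)
d(P) = 2 (d(P) = 0*P + (⅔ + (⅓)*4) = 0 + (⅔ + 4/3) = 0 + 2 = 2)
Y(D) = D/(2 + D) (Y(D) = (D + 0*√D)/(D + 2) = (D + 0)/(2 + D) = D/(2 + D))
-38*Y(d(4)) = -76/(2 + 2) = -76/4 = -38*½ = -19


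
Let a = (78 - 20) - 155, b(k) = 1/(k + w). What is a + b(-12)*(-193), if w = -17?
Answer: -2620/29 ≈ -90.345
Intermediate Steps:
b(k) = 1/(-17 + k) (b(k) = 1/(k - 17) = 1/(-17 + k))
a = -97 (a = 58 - 155 = -97)
a + b(-12)*(-193) = -97 - 193/(-17 - 12) = -97 - 193/(-29) = -97 - 1/29*(-193) = -97 + 193/29 = -2620/29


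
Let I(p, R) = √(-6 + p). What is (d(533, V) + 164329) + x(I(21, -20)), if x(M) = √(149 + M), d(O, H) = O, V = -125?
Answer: 164862 + √(149 + √15) ≈ 1.6487e+5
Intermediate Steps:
(d(533, V) + 164329) + x(I(21, -20)) = (533 + 164329) + √(149 + √(-6 + 21)) = 164862 + √(149 + √15)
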